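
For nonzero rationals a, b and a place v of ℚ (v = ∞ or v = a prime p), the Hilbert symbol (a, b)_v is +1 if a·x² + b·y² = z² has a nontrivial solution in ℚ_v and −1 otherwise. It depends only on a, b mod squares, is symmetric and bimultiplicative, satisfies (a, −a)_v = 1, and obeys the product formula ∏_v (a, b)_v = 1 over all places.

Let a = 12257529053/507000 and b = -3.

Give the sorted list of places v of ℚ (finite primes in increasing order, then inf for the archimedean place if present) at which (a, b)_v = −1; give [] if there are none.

[2, 3, 5, 11]

Mod squares: a ≡ 2310, b ≡ -3. Check v ∈ {∞, 2, 3, 5, 7, 11, 13, 31, 37}.
v=37: a=37^2·(≡33), b=37^0·(≡34) mod 37; (33|37)=+1, (34|37)=+1; (−1)^{2·0·18}·(+1)^0·(+1)^2 = +1.
v=31: a=31^2·(≡14), b=31^0·(≡28) mod 31; (14|31)=+1, (28|31)=+1; (−1)^{2·0·15}·(+1)^0·(+1)^2 = +1.
v=11: a=11^3·(≡3), b=11^0·(≡8) mod 11; (3|11)=+1, (8|11)=-1; (−1)^{3·0·5}·(+1)^0·(-1)^3 = -1.
v=7: a=7^1·(≡2), b=7^0·(≡4) mod 7; (2|7)=+1, (4|7)=+1; (−1)^{1·0·3}·(+1)^0·(+1)^1 = +1.
v=∞: 2310 > 0 and -3 < 0  ⇒  (a,b)_∞ = +1.
v=5: a=5^-3·(≡3), b=5^0·(≡2) mod 5; (3|5)=-1, (2|5)=-1; (−1)^{-3·0·2}·(-1)^0·(-1)^-3 = -1.
v=13: a=13^-2·(≡12), b=13^0·(≡10) mod 13; (12|13)=+1, (10|13)=+1; (−1)^{-2·0·6}·(+1)^0·(+1)^-2 = +1.
v=3: a=3^-1·(≡2), b=3^1·(≡2) mod 3; (2|3)=-1, (2|3)=-1; (−1)^{-1·1·1}·(-1)^1·(-1)^-1 = -1.
v=2: v_2(a)=-3, v_2(b)=0; units ≡ 3, 5 (mod 8); ε·ε+αω+βω = 1·0+-3·1+0·1 ≡ 1  ⇒  (a,b)_2 = -1.
|Ram(2310, -3)| = 4, even; anisotropic at {2, 3, 5, 11}.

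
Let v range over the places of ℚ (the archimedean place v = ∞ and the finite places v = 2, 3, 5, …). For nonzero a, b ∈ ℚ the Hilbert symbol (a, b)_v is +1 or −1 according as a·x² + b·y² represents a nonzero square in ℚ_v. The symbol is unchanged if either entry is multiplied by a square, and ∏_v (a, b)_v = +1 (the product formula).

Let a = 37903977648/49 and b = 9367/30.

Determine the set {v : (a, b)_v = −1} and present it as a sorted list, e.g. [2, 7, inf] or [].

[2, 3, 5, 17, 19, 29]

Mod squares: a ≡ 3, b ≡ 281010. Check v ∈ {∞, 2, 3, 5, 7, 17, 19, 29}.
v=2: v_2(a)=4, v_2(b)=-1; units ≡ 3, 1 (mod 8); ε·ε+αω+βω = 1·0+4·0+-1·1 ≡ 1  ⇒  (a,b)_2 = -1.
v=5: a=5^0·(≡2), b=5^-1·(≡2) mod 5; (2|5)=-1, (2|5)=-1; (−1)^{0·-1·2}·(-1)^-1·(-1)^0 = -1.
v=3: a=3^3·(≡1), b=3^-1·(≡1) mod 3; (1|3)=+1, (1|3)=+1; (−1)^{3·-1·1}·(+1)^-1·(+1)^3 = -1.
v=17: a=17^2·(≡7), b=17^1·(≡11) mod 17; (7|17)=-1, (11|17)=-1; (−1)^{2·1·8}·(-1)^1·(-1)^2 = -1.
v=∞: 3 > 0 and 281010 > 0  ⇒  (a,b)_∞ = +1.
v=19: a=19^2·(≡3), b=19^1·(≡12) mod 19; (3|19)=-1, (12|19)=-1; (−1)^{2·1·9}·(-1)^1·(-1)^2 = -1.
v=7: a=7^-2·(≡5), b=7^0·(≡4) mod 7; (5|7)=-1, (4|7)=+1; (−1)^{-2·0·3}·(-1)^0·(+1)^-2 = +1.
v=29: a=29^2·(≡15), b=29^1·(≡4) mod 29; (15|29)=-1, (4|29)=+1; (−1)^{2·1·14}·(-1)^1·(+1)^2 = -1.
Ram(3, 281010) = {2, 3, 5, 17, 19, 29}; no ℚ_2-point on the conic.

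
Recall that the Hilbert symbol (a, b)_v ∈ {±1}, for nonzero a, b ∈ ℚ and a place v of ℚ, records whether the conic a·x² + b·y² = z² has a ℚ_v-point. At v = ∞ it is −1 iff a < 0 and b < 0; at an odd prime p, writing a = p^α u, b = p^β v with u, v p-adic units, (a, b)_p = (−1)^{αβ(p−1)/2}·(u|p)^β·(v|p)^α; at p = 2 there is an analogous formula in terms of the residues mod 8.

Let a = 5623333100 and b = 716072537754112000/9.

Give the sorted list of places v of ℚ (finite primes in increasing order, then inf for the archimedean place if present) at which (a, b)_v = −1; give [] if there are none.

[11, 17]

(a, b) ≡ (11, 11305) mod (ℚ^×)²; places V = {2, 3, 5, 7, 11, 17, 19, ∞}.
(a,b)_11: α=1, u≡3; β=2, v≡10 (mod 11); (3|11)=+1, (10|11)=-1; sign (−1)^0·+1^2·-1^1 = -1.
(a,b)_3: α=0, u≡2; β=-2, v≡1 (mod 3); (2|3)=-1, (1|3)=+1; sign (−1)^0·-1^-2·+1^0 = +1.
(a,b)_17: α=2, u≡6; β=3, v≡2 (mod 17); (6|17)=-1, (2|17)=+1; sign (−1)^0·-1^3·+1^2 = -1.
(a,b)_7: α=2, u≡1; β=3, v≡6 (mod 7); (1|7)=+1, (6|7)=-1; sign (−1)^0·+1^3·-1^2 = +1.
(a,b)_5: α=2, u≡4; β=3, v≡4 (mod 5); (4|5)=+1, (4|5)=+1; sign (−1)^0·+1^3·+1^2 = +1.
(a,b)_2: α=2, β=12; u≡3, v≡1 (mod 8); ε(u)ε(v)=1·0, αω(v)=2·0, βω(u)=12·1; sum ≡ 0  ⇒  +1.
(a,b)_19: α=2, u≡7; β=3, v≡5 (mod 19); (7|19)=+1, (5|19)=+1; sign (−1)^0·+1^3·+1^2 = +1.
(a,b)_∞: sgn(11)=+, sgn(11305)=+, so +1.
|Ram(11, 11305)| = 2, even; anisotropic at {11, 17}.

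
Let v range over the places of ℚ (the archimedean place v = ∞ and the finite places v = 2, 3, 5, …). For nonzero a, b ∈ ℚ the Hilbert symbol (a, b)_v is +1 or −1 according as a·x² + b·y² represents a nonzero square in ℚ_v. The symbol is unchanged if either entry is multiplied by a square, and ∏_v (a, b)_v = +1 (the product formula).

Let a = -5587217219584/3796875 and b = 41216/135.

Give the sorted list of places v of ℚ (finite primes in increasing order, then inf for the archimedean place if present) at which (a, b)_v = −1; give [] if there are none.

(a, b) ≡ (-9867, 2415) mod (ℚ^×)²; places V = {2, 3, 5, 7, 11, 13, 23, ∞}.
(a,b)_23: α=3, u≡6; β=1, v≡16 (mod 23); (6|23)=+1, (16|23)=+1; sign (−1)^1·+1^1·+1^3 = -1.
(a,b)_5: α=-6, u≡2; β=-1, v≡3 (mod 5); (2|5)=-1, (3|5)=-1; sign (−1)^0·-1^-1·-1^-6 = -1.
(a,b)_13: α=1, u≡11; β=0, v≡9 (mod 13); (11|13)=-1, (9|13)=+1; sign (−1)^0·-1^0·+1^1 = +1.
(a,b)_11: α=1, u≡4; β=0, v≡7 (mod 11); (4|11)=+1, (7|11)=-1; sign (−1)^0·+1^0·-1^1 = -1.
(a,b)_∞: sgn(-9867)=−, sgn(2415)=+, so +1.
(a,b)_2: α=16, β=8; u≡5, v≡7 (mod 8); ε(u)ε(v)=0·1, αω(v)=16·0, βω(u)=8·1; sum ≡ 0  ⇒  +1.
(a,b)_7: α=2, u≡3; β=1, v≡4 (mod 7); (3|7)=-1, (4|7)=+1; sign (−1)^0·-1^1·+1^2 = -1.
(a,b)_3: α=-5, u≡2; β=-3, v≡1 (mod 3); (2|3)=-1, (1|3)=+1; sign (−1)^1·-1^-3·+1^-5 = +1.
(-9867, 2415 / ℚ) ramifies at {5, 7, 11, 23}: a division algebra.

[5, 7, 11, 23]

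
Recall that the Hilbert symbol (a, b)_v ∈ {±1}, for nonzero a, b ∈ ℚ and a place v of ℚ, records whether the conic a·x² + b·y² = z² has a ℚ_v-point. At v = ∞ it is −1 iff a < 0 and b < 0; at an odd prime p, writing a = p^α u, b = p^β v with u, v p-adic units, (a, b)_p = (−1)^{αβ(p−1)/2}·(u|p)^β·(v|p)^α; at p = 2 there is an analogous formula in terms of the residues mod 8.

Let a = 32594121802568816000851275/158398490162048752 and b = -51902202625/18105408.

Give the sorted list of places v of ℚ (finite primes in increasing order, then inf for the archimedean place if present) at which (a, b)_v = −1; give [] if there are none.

(a, b) ≡ (852397, -4261985) mod (ℚ^×)²; places V = {2, 3, 5, 7, 11, 13, 17, 19, 29, 43, 53, ∞}.
(a,b)_43: α=-8, u≡32; β=-2, v≡18 (mod 43); (32|43)=-1, (18|43)=-1; sign (−1)^0·-1^-2·-1^-8 = +1.
(a,b)_3: α=2, u≡1; β=-2, v≡1 (mod 3); (1|3)=+1, (1|3)=+1; sign (−1)^0·+1^-2·+1^2 = +1.
(a,b)_∞: sgn(852397)=+, sgn(-4261985)=−, so +1.
(a,b)_53: α=2, u≡32; β=0, v≡17 (mod 53); (32|53)=-1, (17|53)=+1; sign (−1)^0·-1^0·+1^2 = +1.
(a,b)_7: α=-1, u≡3; β=3, v≡5 (mod 7); (3|7)=-1, (5|7)=-1; sign (−1)^1·-1^3·-1^-1 = -1.
(a,b)_13: α=7, u≡4; β=3, v≡11 (mod 13); (4|13)=+1, (11|13)=-1; sign (−1)^0·+1^3·-1^7 = -1.
(a,b)_17: α=3, u≡13; β=-1, v≡5 (mod 17); (13|17)=+1, (5|17)=-1; sign (−1)^0·+1^-1·-1^3 = -1.
(a,b)_19: α=3, u≡5; β=1, v≡12 (mod 19); (5|19)=+1, (12|19)=-1; sign (−1)^1·+1^1·-1^3 = +1.
(a,b)_11: α=-2, u≡6; β=0, v≡1 (mod 11); (6|11)=-1, (1|11)=+1; sign (−1)^0·-1^0·+1^-2 = +1.
(a,b)_2: α=-4, β=-6; u≡5, v≡7 (mod 8); ε(u)ε(v)=0·1, αω(v)=-4·0, βω(u)=-6·1; sum ≡ 0  ⇒  +1.
(a,b)_5: α=2, u≡3; β=3, v≡3 (mod 5); (3|5)=-1, (3|5)=-1; sign (−1)^0·-1^3·-1^2 = -1.
(a,b)_29: α=3, u≡16; β=1, v≡16 (mod 29); (16|29)=+1, (16|29)=+1; sign (−1)^0·+1^1·+1^3 = +1.
(852397, -4261985 / ℚ) ramifies at {5, 7, 13, 17}: a division algebra.

[5, 7, 13, 17]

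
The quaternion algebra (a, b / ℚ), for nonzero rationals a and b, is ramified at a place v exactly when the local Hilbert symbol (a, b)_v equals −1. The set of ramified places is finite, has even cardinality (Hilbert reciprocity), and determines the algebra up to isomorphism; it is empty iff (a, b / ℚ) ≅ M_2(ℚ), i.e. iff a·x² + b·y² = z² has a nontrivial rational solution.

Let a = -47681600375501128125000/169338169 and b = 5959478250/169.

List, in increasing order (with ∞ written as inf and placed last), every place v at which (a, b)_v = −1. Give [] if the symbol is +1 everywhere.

[2, 5, 23, 29]

Mod squares: a ≡ -2, b ≡ 73370. Check v ∈ {∞, 2, 3, 5, 7, 11, 13, 19, 23, 29}.
v=5: a=5^8·(≡3), b=5^3·(≡4) mod 5; (3|5)=-1, (4|5)=+1; (−1)^{8·3·2}·(-1)^3·(+1)^8 = -1.
v=∞: -2 < 0 and 73370 > 0  ⇒  (a,b)_∞ = +1.
v=23: a=23^2·(≡10), b=23^1·(≡1) mod 23; (10|23)=-1, (1|23)=+1; (−1)^{2·1·11}·(-1)^1·(+1)^2 = -1.
v=7: a=7^-2·(≡6), b=7^0·(≡5) mod 7; (6|7)=-1, (5|7)=-1; (−1)^{-2·0·3}·(-1)^0·(-1)^-2 = +1.
v=29: a=29^2·(≡8), b=29^1·(≡23) mod 29; (8|29)=-1, (23|29)=+1; (−1)^{2·1·14}·(-1)^1·(+1)^2 = -1.
v=3: a=3^6·(≡1), b=3^2·(≡2) mod 3; (1|3)=+1, (2|3)=-1; (−1)^{6·2·1}·(+1)^2·(-1)^6 = +1.
v=13: a=13^-4·(≡11), b=13^-2·(≡11) mod 13; (11|13)=-1, (11|13)=-1; (−1)^{-4·-2·6}·(-1)^-2·(-1)^-4 = +1.
v=11: a=11^-2·(≡4), b=11^1·(≡1) mod 11; (4|11)=+1, (1|11)=+1; (−1)^{-2·1·5}·(+1)^1·(+1)^-2 = +1.
v=2: v_2(a)=3, v_2(b)=1; units ≡ 7, 5 (mod 8); ε·ε+αω+βω = 1·0+3·1+1·0 ≡ 1  ⇒  (a,b)_2 = -1.
v=19: a=19^6·(≡4), b=19^2·(≡7) mod 19; (4|19)=+1, (7|19)=+1; (−1)^{6·2·9}·(+1)^2·(+1)^6 = +1.
|Ram(-2, 73370)| = 4, even; anisotropic at {2, 5, 23, 29}.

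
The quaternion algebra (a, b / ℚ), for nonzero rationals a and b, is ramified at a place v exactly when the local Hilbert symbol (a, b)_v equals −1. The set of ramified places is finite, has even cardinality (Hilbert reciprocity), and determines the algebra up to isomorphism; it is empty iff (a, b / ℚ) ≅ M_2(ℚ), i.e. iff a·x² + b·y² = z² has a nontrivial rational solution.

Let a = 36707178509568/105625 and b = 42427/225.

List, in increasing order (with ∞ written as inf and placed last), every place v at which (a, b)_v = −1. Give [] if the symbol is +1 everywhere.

Mod squares: a ≡ 4773, b ≡ 42427. Check v ∈ {∞, 2, 3, 5, 7, 11, 13, 19, 29, 37, 43}.
v=5: a=5^-4·(≡2), b=5^-2·(≡3) mod 5; (2|5)=-1, (3|5)=-1; (−1)^{-4·-2·2}·(-1)^-2·(-1)^-4 = +1.
v=7: a=7^2·(≡5), b=7^1·(≡6) mod 7; (5|7)=-1, (6|7)=-1; (−1)^{2·1·3}·(-1)^1·(-1)^2 = -1.
v=13: a=13^-2·(≡8), b=13^0·(≡2) mod 13; (8|13)=-1, (2|13)=-1; (−1)^{-2·0·6}·(-1)^0·(-1)^-2 = +1.
v=11: a=11^0·(≡2), b=11^1·(≡8) mod 11; (2|11)=-1, (8|11)=-1; (−1)^{0·1·5}·(-1)^1·(-1)^0 = -1.
v=2: v_2(a)=8, v_2(b)=0; units ≡ 5, 3 (mod 8); ε·ε+αω+βω = 0·1+8·1+0·1 ≡ 0  ⇒  (a,b)_2 = +1.
v=∞: 4773 > 0 and 42427 > 0  ⇒  (a,b)_∞ = +1.
v=3: a=3^7·(≡1), b=3^-2·(≡1) mod 3; (1|3)=+1, (1|3)=+1; (−1)^{7·-2·1}·(+1)^-2·(+1)^7 = +1.
v=29: a=29^2·(≡27), b=29^1·(≡23) mod 29; (27|29)=-1, (23|29)=+1; (−1)^{2·1·14}·(-1)^1·(+1)^2 = -1.
v=43: a=43^1·(≡25), b=43^0·(≡33) mod 43; (25|43)=+1, (33|43)=-1; (−1)^{1·0·21}·(+1)^0·(-1)^1 = -1.
v=37: a=37^1·(≡24), b=37^0·(≡33) mod 37; (24|37)=-1, (33|37)=+1; (−1)^{1·0·18}·(-1)^0·(+1)^1 = +1.
v=19: a=19^0·(≡7), b=19^1·(≡3) mod 19; (7|19)=+1, (3|19)=-1; (−1)^{0·1·9}·(+1)^1·(-1)^0 = +1.
Ram(4773, 42427) = {7, 11, 29, 43}; no ℚ_7-point on the conic.

[7, 11, 29, 43]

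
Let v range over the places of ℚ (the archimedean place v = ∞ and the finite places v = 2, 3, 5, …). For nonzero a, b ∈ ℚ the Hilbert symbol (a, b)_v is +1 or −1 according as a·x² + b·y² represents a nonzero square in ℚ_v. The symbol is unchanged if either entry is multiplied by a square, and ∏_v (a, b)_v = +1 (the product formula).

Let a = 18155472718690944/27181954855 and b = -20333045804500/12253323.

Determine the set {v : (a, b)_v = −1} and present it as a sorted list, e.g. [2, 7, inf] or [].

(a, b) ≡ (181830, -3135) mod (ℚ^×)²; places V = {2, 3, 5, 7, 11, 13, 19, 29, 37, 43, 47, ∞}.
(a,b)_2: α=7, β=2; u≡3, v≡1 (mod 8); ε(u)ε(v)=1·0, αω(v)=7·0, βω(u)=2·1; sum ≡ 0  ⇒  +1.
(a,b)_5: α=-1, u≡4; β=3, v≡3 (mod 5); (4|5)=+1, (3|5)=-1; sign (−1)^0·+1^3·-1^-1 = -1.
(a,b)_43: α=-2, u≡37; β=-2, v≡24 (mod 43); (37|43)=-1, (24|43)=+1; sign (−1)^0·-1^-2·+1^-2 = +1.
(a,b)_29: α=3, u≡24; β=2, v≡17 (mod 29); (24|29)=+1, (17|29)=-1; sign (−1)^0·+1^2·-1^3 = -1.
(a,b)_37: α=2, u≡36; β=2, v≡36 (mod 37); (36|37)=+1, (36|37)=+1; sign (−1)^0·+1^2·+1^2 = +1.
(a,b)_7: α=2, u≡5; β=0, v≡1 (mod 7); (5|7)=-1, (1|7)=+1; sign (−1)^0·-1^0·+1^2 = +1.
(a,b)_19: α=1, u≡2; β=1, v≡1 (mod 19); (2|19)=-1, (1|19)=+1; sign (−1)^1·-1^1·+1^1 = +1.
(a,b)_∞: sgn(181830)=+, sgn(-3135)=−, so +1.
(a,b)_13: α=2, u≡9; β=2, v≡11 (mod 13); (9|13)=+1, (11|13)=-1; sign (−1)^0·+1^2·-1^2 = +1.
(a,b)_47: α=-2, u≡32; β=-2, v≡27 (mod 47); (32|47)=+1, (27|47)=+1; sign (−1)^0·+1^-2·+1^-2 = +1.
(a,b)_11: α=-3, u≡10; β=1, v≡3 (mod 11); (10|11)=-1, (3|11)=+1; sign (−1)^1·-1^1·+1^-3 = +1.
(a,b)_3: α=3, u≡1; β=-1, v≡2 (mod 3); (1|3)=+1, (2|3)=-1; sign (−1)^1·+1^-1·-1^3 = +1.
Ram(181830, -3135) = {5, 29}; no ℚ_5-point on the conic.

[5, 29]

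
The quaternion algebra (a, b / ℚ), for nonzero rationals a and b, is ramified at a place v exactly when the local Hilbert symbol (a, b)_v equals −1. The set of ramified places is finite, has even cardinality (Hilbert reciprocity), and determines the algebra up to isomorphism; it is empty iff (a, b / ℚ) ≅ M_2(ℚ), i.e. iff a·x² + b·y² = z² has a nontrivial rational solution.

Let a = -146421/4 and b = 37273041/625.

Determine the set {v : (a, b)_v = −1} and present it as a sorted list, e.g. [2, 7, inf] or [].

(a, b) ≡ (-16269, 5681) mod (ℚ^×)²; places V = {2, 3, 5, 11, 13, 17, 19, 23, 29, ∞}.
(a,b)_3: α=3, u≡1; β=8, v≡2 (mod 3); (1|3)=+1, (2|3)=-1; sign (−1)^0·+1^8·-1^3 = -1.
(a,b)_13: α=0, u≡6; β=1, v≡7 (mod 13); (6|13)=-1, (7|13)=-1; sign (−1)^0·-1^1·-1^0 = -1.
(a,b)_2: α=-2, β=0; u≡3, v≡1 (mod 8); ε(u)ε(v)=1·0, αω(v)=-2·0, βω(u)=0·1; sum ≡ 0  ⇒  +1.
(a,b)_∞: sgn(-16269)=−, sgn(5681)=+, so +1.
(a,b)_11: α=1, u≡8; β=0, v≡4 (mod 11); (8|11)=-1, (4|11)=+1; sign (−1)^0·-1^0·+1^1 = +1.
(a,b)_5: α=0, u≡1; β=-4, v≡1 (mod 5); (1|5)=+1, (1|5)=+1; sign (−1)^0·+1^-4·+1^0 = +1.
(a,b)_29: α=1, u≡21; β=0, v≡15 (mod 29); (21|29)=-1, (15|29)=-1; sign (−1)^0·-1^0·-1^1 = -1.
(a,b)_17: α=1, u≡10; β=0, v≡5 (mod 17); (10|17)=-1, (5|17)=-1; sign (−1)^0·-1^0·-1^1 = -1.
(a,b)_19: α=0, u≡3; β=1, v≡15 (mod 19); (3|19)=-1, (15|19)=-1; sign (−1)^0·-1^1·-1^0 = -1.
(a,b)_23: α=0, u≡5; β=1, v≡14 (mod 23); (5|23)=-1, (14|23)=-1; sign (−1)^0·-1^1·-1^0 = -1.
(-16269, 5681 / ℚ) ramifies at {3, 13, 17, 19, 23, 29}: a division algebra.

[3, 13, 17, 19, 23, 29]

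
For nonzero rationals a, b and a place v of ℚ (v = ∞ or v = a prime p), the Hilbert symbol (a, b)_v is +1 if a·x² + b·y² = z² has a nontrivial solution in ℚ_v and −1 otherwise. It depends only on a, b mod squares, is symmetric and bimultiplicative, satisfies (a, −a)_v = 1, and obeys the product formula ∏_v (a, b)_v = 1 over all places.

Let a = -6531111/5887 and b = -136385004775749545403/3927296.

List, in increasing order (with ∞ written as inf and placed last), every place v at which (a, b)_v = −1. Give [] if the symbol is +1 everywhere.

Mod squares: a ≡ -217, b ≡ -127687. Check v ∈ {∞, 2, 3, 7, 17, 19, 23, 29, 31, 37}.
v=29: a=29^-2·(≡26), b=29^-1·(≡13) mod 29; (26|29)=-1, (13|29)=+1; (−1)^{-2·-1·14}·(-1)^-1·(+1)^-2 = -1.
v=23: a=23^0·(≡8), b=23^-2·(≡3) mod 23; (8|23)=+1, (3|23)=+1; (−1)^{0·-2·11}·(+1)^-2·(+1)^0 = +1.
v=31: a=31^1·(≡12), b=31^4·(≡18) mod 31; (12|31)=-1, (18|31)=+1; (−1)^{1·4·15}·(-1)^4·(+1)^1 = +1.
v=∞: -217 < 0 and -127687 < 0  ⇒  (a,b)_∞ = -1.
v=3: a=3^6·(≡2), b=3^8·(≡2) mod 3; (2|3)=-1, (2|3)=-1; (−1)^{6·8·1}·(-1)^8·(-1)^6 = +1.
v=17: a=17^2·(≡9), b=17^3·(≡11) mod 17; (9|17)=+1, (11|17)=-1; (−1)^{2·3·8}·(+1)^3·(-1)^2 = +1.
v=37: a=37^0·(≡23), b=37^1·(≡11) mod 37; (23|37)=-1, (11|37)=+1; (−1)^{0·1·18}·(-1)^1·(+1)^0 = -1.
v=2: v_2(a)=0, v_2(b)=-8; units ≡ 7, 1 (mod 8); ε·ε+αω+βω = 1·0+0·0+-8·0 ≡ 0  ⇒  (a,b)_2 = +1.
v=7: a=7^-1·(≡1), b=7^3·(≡4) mod 7; (1|7)=+1, (4|7)=+1; (−1)^{-1·3·3}·(+1)^3·(+1)^-1 = -1.
v=19: a=19^0·(≡17), b=19^2·(≡8) mod 19; (17|19)=+1, (8|19)=-1; (−1)^{0·2·9}·(+1)^2·(-1)^0 = +1.
|Ram(-217, -127687)| = 4, even; anisotropic at {7, 29, 37, ∞}.

[7, 29, 37, inf]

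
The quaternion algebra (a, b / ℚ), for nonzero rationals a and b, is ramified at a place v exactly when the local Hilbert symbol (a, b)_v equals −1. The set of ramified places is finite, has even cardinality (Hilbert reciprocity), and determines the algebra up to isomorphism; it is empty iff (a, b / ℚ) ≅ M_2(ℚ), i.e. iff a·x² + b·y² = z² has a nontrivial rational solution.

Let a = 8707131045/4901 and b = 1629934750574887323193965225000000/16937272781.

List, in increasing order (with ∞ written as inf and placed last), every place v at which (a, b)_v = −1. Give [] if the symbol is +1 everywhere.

[19, 31]

Mod squares: a ≡ 5892945, b ≡ 1178589. Check v ∈ {∞, 2, 3, 5, 11, 13, 19, 23, 29, 31}.
v=31: a=31^1·(≡12), b=31^3·(≡21) mod 31; (12|31)=-1, (21|31)=-1; (−1)^{1·3·15}·(-1)^3·(-1)^1 = -1.
v=11: a=11^0·(≡5), b=11^-2·(≡1) mod 11; (5|11)=+1, (1|11)=+1; (−1)^{0·-2·5}·(+1)^-2·(+1)^0 = +1.
v=3: a=3^5·(≡2), b=3^11·(≡1) mod 3; (2|3)=-1, (1|3)=+1; (−1)^{5·11·1}·(-1)^11·(+1)^5 = +1.
v=∞: 5892945 > 0 and 1178589 > 0  ⇒  (a,b)_∞ = +1.
v=5: a=5^1·(≡4), b=5^8·(≡1) mod 5; (4|5)=+1, (1|5)=+1; (−1)^{1·8·2}·(+1)^8·(+1)^1 = +1.
v=19: a=19^1·(≡8), b=19^3·(≡10) mod 19; (8|19)=-1, (10|19)=-1; (−1)^{1·3·9}·(-1)^3·(-1)^1 = -1.
v=2: v_2(a)=0, v_2(b)=6; units ≡ 1, 5 (mod 8); ε·ε+αω+βω = 0·0+0·1+6·0 ≡ 0  ⇒  (a,b)_2 = +1.
v=13: a=13^-2·(≡5), b=13^-6·(≡9) mod 13; (5|13)=-1, (9|13)=+1; (−1)^{-2·-6·6}·(-1)^-6·(+1)^-2 = +1.
v=23: a=23^3·(≡18), b=23^9·(≡17) mod 23; (18|23)=+1, (17|23)=-1; (−1)^{3·9·11}·(+1)^9·(-1)^3 = +1.
v=29: a=29^-1·(≡11), b=29^-1·(≡19) mod 29; (11|29)=-1, (19|29)=-1; (−1)^{-1·-1·14}·(-1)^-1·(-1)^-1 = +1.
Ram(5892945, 1178589) = {19, 31}; no ℚ_19-point on the conic.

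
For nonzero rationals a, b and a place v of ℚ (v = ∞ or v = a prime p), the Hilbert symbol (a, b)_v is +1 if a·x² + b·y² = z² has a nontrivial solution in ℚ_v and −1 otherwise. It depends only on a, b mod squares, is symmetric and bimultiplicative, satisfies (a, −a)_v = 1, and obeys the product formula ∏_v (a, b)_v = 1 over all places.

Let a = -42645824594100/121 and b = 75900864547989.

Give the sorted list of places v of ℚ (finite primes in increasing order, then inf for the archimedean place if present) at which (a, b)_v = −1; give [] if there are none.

[13, 19]

Mod squares: a ≡ -9269, b ≡ 8981661. Check v ∈ {∞, 2, 3, 5, 7, 11, 13, 17, 19, 23, 31}.
v=7: a=7^2·(≡5), b=7^0·(≡5) mod 7; (5|7)=-1, (5|7)=-1; (−1)^{2·0·3}·(-1)^0·(-1)^2 = +1.
v=17: a=17^2·(≡1), b=17^3·(≡7) mod 17; (1|17)=+1, (7|17)=-1; (−1)^{2·3·8}·(+1)^3·(-1)^2 = +1.
v=3: a=3^2·(≡1), b=3^5·(≡1) mod 3; (1|3)=+1, (1|3)=+1; (−1)^{2·5·1}·(+1)^5·(+1)^2 = +1.
v=31: a=31^1·(≡6), b=31^1·(≡28) mod 31; (6|31)=-1, (28|31)=+1; (−1)^{1·1·15}·(-1)^1·(+1)^1 = +1.
v=19: a=19^2·(≡18), b=19^3·(≡18) mod 19; (18|19)=-1, (18|19)=-1; (−1)^{2·3·9}·(-1)^3·(-1)^2 = -1.
v=5: a=5^2·(≡1), b=5^0·(≡4) mod 5; (1|5)=+1, (4|5)=+1; (−1)^{2·0·2}·(+1)^0·(+1)^2 = +1.
v=23: a=23^1·(≡5), b=23^1·(≡18) mod 23; (5|23)=-1, (18|23)=+1; (−1)^{1·1·11}·(-1)^1·(+1)^1 = +1.
v=∞: -9269 < 0 and 8981661 > 0  ⇒  (a,b)_∞ = +1.
v=11: a=11^-2·(≡9), b=11^0·(≡8) mod 11; (9|11)=+1, (8|11)=-1; (−1)^{-2·0·5}·(+1)^0·(-1)^-2 = +1.
v=13: a=13^1·(≡8), b=13^1·(≡1) mod 13; (8|13)=-1, (1|13)=+1; (−1)^{1·1·6}·(-1)^1·(+1)^1 = -1.
v=2: v_2(a)=2, v_2(b)=0; units ≡ 3, 5 (mod 8); ε·ε+αω+βω = 1·0+2·1+0·1 ≡ 0  ⇒  (a,b)_2 = +1.
Ram(-9269, 8981661) = {13, 19}; no ℚ_13-point on the conic.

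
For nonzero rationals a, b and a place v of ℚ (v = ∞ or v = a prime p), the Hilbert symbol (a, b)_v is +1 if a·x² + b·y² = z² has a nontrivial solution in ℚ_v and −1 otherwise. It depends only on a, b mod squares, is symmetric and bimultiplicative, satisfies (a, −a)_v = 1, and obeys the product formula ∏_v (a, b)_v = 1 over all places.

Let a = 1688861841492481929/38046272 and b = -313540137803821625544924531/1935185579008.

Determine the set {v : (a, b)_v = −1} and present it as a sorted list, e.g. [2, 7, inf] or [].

Mod squares: a ≡ 17, b ≡ -465817. Check v ∈ {∞, 2, 3, 7, 11, 13, 17, 47, 53}.
v=13: a=13^4·(≡4), b=13^6·(≡4) mod 13; (4|13)=+1, (4|13)=+1; (−1)^{4·6·6}·(+1)^6·(+1)^4 = +1.
v=53: a=53^2·(≡49), b=53^3·(≡43) mod 53; (49|53)=+1, (43|53)=+1; (−1)^{2·3·26}·(+1)^3·(+1)^2 = +1.
v=47: a=47^2·(≡6), b=47^3·(≡28) mod 47; (6|47)=+1, (28|47)=+1; (−1)^{2·3·23}·(+1)^3·(+1)^2 = +1.
v=3: a=3^4·(≡2), b=3^6·(≡2) mod 3; (2|3)=-1, (2|3)=-1; (−1)^{4·6·1}·(-1)^6·(-1)^4 = +1.
v=17: a=17^-3·(≡16), b=17^-5·(≡10) mod 17; (16|17)=+1, (10|17)=-1; (−1)^{-3·-5·8}·(+1)^-5·(-1)^-3 = -1.
v=7: a=7^6·(≡5), b=7^8·(≡5) mod 7; (5|7)=-1, (5|7)=-1; (−1)^{6·8·3}·(-1)^8·(-1)^6 = +1.
v=11: a=11^-2·(≡8), b=11^-3·(≡4) mod 11; (8|11)=-1, (4|11)=+1; (−1)^{-2·-3·5}·(-1)^-3·(+1)^-2 = -1.
v=∞: 17 > 0 and -465817 < 0  ⇒  (a,b)_∞ = +1.
v=2: v_2(a)=-6, v_2(b)=-10; units ≡ 1, 7 (mod 8); ε·ε+αω+βω = 0·1+-6·0+-10·0 ≡ 0  ⇒  (a,b)_2 = +1.
Ram(17, -465817) = {11, 17}; no ℚ_11-point on the conic.

[11, 17]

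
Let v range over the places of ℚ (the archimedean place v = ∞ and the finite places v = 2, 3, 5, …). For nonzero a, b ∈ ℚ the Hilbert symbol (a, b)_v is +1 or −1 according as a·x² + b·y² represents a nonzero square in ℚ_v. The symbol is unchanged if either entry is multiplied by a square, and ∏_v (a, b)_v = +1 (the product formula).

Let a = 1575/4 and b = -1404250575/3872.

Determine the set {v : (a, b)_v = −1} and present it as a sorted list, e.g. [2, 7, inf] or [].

[7, 17]

(a, b) ≡ (7, -13566) mod (ℚ^×)²; places V = {2, 3, 5, 7, 11, 13, 17, 19, ∞}.
(a,b)_19: α=0, u≡9; β=1, v≡18 (mod 19); (9|19)=+1, (18|19)=-1; sign (−1)^0·+1^1·-1^0 = +1.
(a,b)_∞: sgn(7)=+, sgn(-13566)=−, so +1.
(a,b)_13: α=0, u≡7; β=2, v≡2 (mod 13); (7|13)=-1, (2|13)=-1; sign (−1)^0·-1^2·-1^0 = +1.
(a,b)_3: α=2, u≡1; β=1, v≡2 (mod 3); (1|3)=+1, (2|3)=-1; sign (−1)^0·+1^1·-1^2 = +1.
(a,b)_2: α=-2, β=-5; u≡7, v≡1 (mod 8); ε(u)ε(v)=1·0, αω(v)=-2·0, βω(u)=-5·0; sum ≡ 0  ⇒  +1.
(a,b)_11: α=0, u≡6; β=-2, v≡2 (mod 11); (6|11)=-1, (2|11)=-1; sign (−1)^0·-1^-2·-1^0 = +1.
(a,b)_7: α=1, u≡2; β=3, v≡2 (mod 7); (2|7)=+1, (2|7)=+1; sign (−1)^1·+1^3·+1^1 = -1.
(a,b)_5: α=2, u≡2; β=2, v≡1 (mod 5); (2|5)=-1, (1|5)=+1; sign (−1)^0·-1^2·+1^2 = +1.
(a,b)_17: α=0, u≡7; β=1, v≡15 (mod 17); (7|17)=-1, (15|17)=+1; sign (−1)^0·-1^1·+1^0 = -1.
|Ram(7, -13566)| = 2, even; anisotropic at {7, 17}.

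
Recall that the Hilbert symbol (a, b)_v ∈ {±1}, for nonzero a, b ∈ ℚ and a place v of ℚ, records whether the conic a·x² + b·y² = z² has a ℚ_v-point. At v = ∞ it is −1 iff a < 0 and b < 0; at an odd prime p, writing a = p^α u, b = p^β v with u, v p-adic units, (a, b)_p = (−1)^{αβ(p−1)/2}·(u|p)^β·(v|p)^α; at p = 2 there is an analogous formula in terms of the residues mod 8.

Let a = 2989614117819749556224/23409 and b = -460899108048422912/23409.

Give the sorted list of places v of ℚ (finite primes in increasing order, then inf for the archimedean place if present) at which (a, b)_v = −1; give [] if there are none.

[2, 29, 31, 37]

(a, b) ≡ (2727566, -2) mod (ℚ^×)²; places V = {2, 3, 11, 17, 29, 31, 37, 41, ∞}.
(a,b)_17: α=-2, u≡4; β=-2, v≡1 (mod 17); (4|17)=+1, (1|17)=+1; sign (−1)^0·+1^-2·+1^-2 = +1.
(a,b)_37: α=3, u≡31; β=2, v≡19 (mod 37); (31|37)=-1, (19|37)=-1; sign (−1)^0·-1^2·-1^3 = -1.
(a,b)_31: α=3, u≡28; β=2, v≡24 (mod 31); (28|31)=+1, (24|31)=-1; sign (−1)^0·+1^2·-1^3 = -1.
(a,b)_29: α=1, u≡6; β=2, v≡12 (mod 29); (6|29)=+1, (12|29)=-1; sign (−1)^0·+1^2·-1^1 = -1.
(a,b)_∞: sgn(2727566)=+, sgn(-2)=−, so +1.
(a,b)_2: α=13, β=11; u≡7, v≡7 (mod 8); ε(u)ε(v)=1·1, αω(v)=13·0, βω(u)=11·0; sum ≡ 1  ⇒  -1.
(a,b)_3: α=-4, u≡2; β=-4, v≡1 (mod 3); (2|3)=-1, (1|3)=+1; sign (−1)^0·-1^-4·+1^-4 = +1.
(a,b)_11: α=2, u≡8; β=2, v≡4 (mod 11); (8|11)=-1, (4|11)=+1; sign (−1)^0·-1^2·+1^2 = +1.
(a,b)_41: α=3, u≡27; β=2, v≡1 (mod 41); (27|41)=-1, (1|41)=+1; sign (−1)^0·-1^2·+1^3 = +1.
(2727566, -2 / ℚ) ramifies at {2, 29, 31, 37}: a division algebra.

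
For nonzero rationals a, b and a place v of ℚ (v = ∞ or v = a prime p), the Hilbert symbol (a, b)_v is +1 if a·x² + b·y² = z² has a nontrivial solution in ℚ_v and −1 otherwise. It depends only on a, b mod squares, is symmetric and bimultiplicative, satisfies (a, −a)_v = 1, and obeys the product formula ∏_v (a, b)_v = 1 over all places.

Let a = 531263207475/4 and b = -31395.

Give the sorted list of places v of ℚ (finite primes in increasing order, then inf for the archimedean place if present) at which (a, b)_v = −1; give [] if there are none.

(a, b) ≡ (11, -31395) mod (ℚ^×)²; places V = {2, 3, 5, 7, 11, 13, 23, ∞}.
(a,b)_3: α=2, u≡2; β=1, v≡2 (mod 3); (2|3)=-1, (2|3)=-1; sign (−1)^0·-1^1·-1^2 = -1.
(a,b)_11: α=1, u≡4; β=0, v≡10 (mod 11); (4|11)=+1, (10|11)=-1; sign (−1)^0·+1^0·-1^1 = -1.
(a,b)_23: α=2, u≡22; β=1, v≡15 (mod 23); (22|23)=-1, (15|23)=-1; sign (−1)^0·-1^1·-1^2 = -1.
(a,b)_7: α=4, u≡4; β=1, v≡2 (mod 7); (4|7)=+1, (2|7)=+1; sign (−1)^0·+1^1·+1^4 = +1.
(a,b)_5: α=2, u≡1; β=1, v≡1 (mod 5); (1|5)=+1, (1|5)=+1; sign (−1)^0·+1^1·+1^2 = +1.
(a,b)_2: α=-2, β=0; u≡3, v≡5 (mod 8); ε(u)ε(v)=1·0, αω(v)=-2·1, βω(u)=0·1; sum ≡ 0  ⇒  +1.
(a,b)_13: α=2, u≡7; β=1, v≡3 (mod 13); (7|13)=-1, (3|13)=+1; sign (−1)^0·-1^1·+1^2 = -1.
(a,b)_∞: sgn(11)=+, sgn(-31395)=−, so +1.
Ram(11, -31395) = {3, 11, 13, 23}; no ℚ_3-point on the conic.

[3, 11, 13, 23]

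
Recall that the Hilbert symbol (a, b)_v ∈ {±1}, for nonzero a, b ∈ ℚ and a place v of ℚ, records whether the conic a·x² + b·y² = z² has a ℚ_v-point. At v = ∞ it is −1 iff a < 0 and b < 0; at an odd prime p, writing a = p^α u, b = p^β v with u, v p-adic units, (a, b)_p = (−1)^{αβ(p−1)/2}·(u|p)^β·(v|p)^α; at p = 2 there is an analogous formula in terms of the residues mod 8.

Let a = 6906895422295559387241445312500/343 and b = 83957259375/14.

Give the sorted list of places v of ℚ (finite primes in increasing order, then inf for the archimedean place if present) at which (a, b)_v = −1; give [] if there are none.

(a, b) ≡ (100947, 43890) mod (ℚ^×)²; places V = {2, 3, 5, 7, 11, 17, 19, 23, ∞}.
(a,b)_23: α=7, u≡22; β=2, v≡1 (mod 23); (22|23)=-1, (1|23)=+1; sign (−1)^0·-1^2·+1^7 = +1.
(a,b)_17: α=2, u≡2; β=0, v≡16 (mod 17); (2|17)=+1, (16|17)=+1; sign (−1)^0·+1^0·+1^2 = +1.
(a,b)_3: α=9, u≡1; β=5, v≡2 (mod 3); (1|3)=+1, (2|3)=-1; sign (−1)^1·+1^5·-1^9 = +1.
(a,b)_11: α=3, u≡1; β=1, v≡10 (mod 11); (1|11)=+1, (10|11)=-1; sign (−1)^1·+1^1·-1^3 = +1.
(a,b)_7: α=-3, u≡4; β=-1, v≡5 (mod 7); (4|7)=+1, (5|7)=-1; sign (−1)^1·+1^-1·-1^-3 = +1.
(a,b)_2: α=2, β=-1; u≡3, v≡1 (mod 8); ε(u)ε(v)=1·0, αω(v)=2·0, βω(u)=-1·1; sum ≡ 1  ⇒  -1.
(a,b)_5: α=10, u≡3; β=5, v≡2 (mod 5); (3|5)=-1, (2|5)=-1; sign (−1)^0·-1^5·-1^10 = -1.
(a,b)_19: α=3, u≡14; β=1, v≡17 (mod 19); (14|19)=-1, (17|19)=+1; sign (−1)^1·-1^1·+1^3 = +1.
(a,b)_∞: sgn(100947)=+, sgn(43890)=+, so +1.
(100947, 43890 / ℚ) ramifies at {2, 5}: a division algebra.

[2, 5]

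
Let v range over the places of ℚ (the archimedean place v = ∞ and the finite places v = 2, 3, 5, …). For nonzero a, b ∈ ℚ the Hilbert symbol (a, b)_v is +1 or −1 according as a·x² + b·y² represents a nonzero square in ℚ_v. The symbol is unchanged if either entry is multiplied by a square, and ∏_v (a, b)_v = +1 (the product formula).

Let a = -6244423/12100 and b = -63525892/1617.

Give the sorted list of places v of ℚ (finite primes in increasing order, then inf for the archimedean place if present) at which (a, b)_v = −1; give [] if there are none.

Mod squares: a ≡ -21607, b ≡ -1451769. Check v ∈ {∞, 2, 3, 5, 7, 11, 17, 19, 29, 31, 37, 41}.
v=7: a=7^0·(≡1), b=7^-2·(≡5) mod 7; (1|7)=+1, (5|7)=-1; (−1)^{0·-2·3}·(+1)^-2·(-1)^0 = +1.
v=41: a=41^1·(≡27), b=41^1·(≡17) mod 41; (27|41)=-1, (17|41)=-1; (−1)^{1·1·20}·(-1)^1·(-1)^1 = +1.
v=11: a=11^-2·(≡2), b=11^-1·(≡8) mod 11; (2|11)=-1, (8|11)=-1; (−1)^{-2·-1·5}·(-1)^-1·(-1)^-2 = -1.
v=31: a=31^1·(≡16), b=31^0·(≡29) mod 31; (16|31)=+1, (29|31)=-1; (−1)^{1·0·15}·(+1)^0·(-1)^1 = -1.
v=2: v_2(a)=-2, v_2(b)=2; units ≡ 1, 7 (mod 8); ε·ε+αω+βω = 0·1+-2·0+2·0 ≡ 0  ⇒  (a,b)_2 = +1.
v=17: a=17^3·(≡16), b=17^0·(≡7) mod 17; (16|17)=+1, (7|17)=-1; (−1)^{3·0·8}·(+1)^0·(-1)^3 = -1.
v=19: a=19^0·(≡18), b=19^2·(≡3) mod 19; (18|19)=-1, (3|19)=-1; (−1)^{0·2·9}·(-1)^2·(-1)^0 = +1.
v=∞: -21607 < 0 and -1451769 < 0  ⇒  (a,b)_∞ = -1.
v=3: a=3^0·(≡2), b=3^-1·(≡1) mod 3; (2|3)=-1, (1|3)=+1; (−1)^{0·-1·1}·(-1)^-1·(+1)^0 = -1.
v=5: a=5^-2·(≡3), b=5^0·(≡4) mod 5; (3|5)=-1, (4|5)=+1; (−1)^{-2·0·2}·(-1)^0·(+1)^-2 = +1.
v=29: a=29^0·(≡21), b=29^1·(≡13) mod 29; (21|29)=-1, (13|29)=+1; (−1)^{0·1·14}·(-1)^1·(+1)^0 = -1.
v=37: a=37^0·(≡30), b=37^1·(≡24) mod 37; (30|37)=+1, (24|37)=-1; (−1)^{0·1·18}·(+1)^1·(-1)^0 = +1.
Ram(-21607, -1451769) = {3, 11, 17, 29, 31, ∞}; no ℚ_3-point on the conic.

[3, 11, 17, 29, 31, inf]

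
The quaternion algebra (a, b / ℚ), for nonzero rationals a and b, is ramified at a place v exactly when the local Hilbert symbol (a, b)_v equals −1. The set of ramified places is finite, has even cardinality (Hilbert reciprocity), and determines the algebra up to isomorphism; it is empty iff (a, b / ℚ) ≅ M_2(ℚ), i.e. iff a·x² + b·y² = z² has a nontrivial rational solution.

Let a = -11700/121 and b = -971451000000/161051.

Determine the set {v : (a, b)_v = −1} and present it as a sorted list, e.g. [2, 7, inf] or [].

[2, 13, 23, inf]

Mod squares: a ≡ -13, b ≡ -3289. Check v ∈ {∞, 2, 3, 5, 11, 13, 19, 23}.
v=11: a=11^-2·(≡4), b=11^-5·(≡3) mod 11; (4|11)=+1, (3|11)=+1; (−1)^{-2·-5·5}·(+1)^-5·(+1)^-2 = +1.
v=13: a=13^1·(≡9), b=13^1·(≡7) mod 13; (9|13)=+1, (7|13)=-1; (−1)^{1·1·6}·(+1)^1·(-1)^1 = -1.
v=19: a=19^0·(≡6), b=19^2·(≡11) mod 19; (6|19)=+1, (11|19)=+1; (−1)^{0·2·9}·(+1)^2·(+1)^0 = +1.
v=23: a=23^0·(≡5), b=23^1·(≡3) mod 23; (5|23)=-1, (3|23)=+1; (−1)^{0·1·11}·(-1)^1·(+1)^0 = -1.
v=∞: -13 < 0 and -3289 < 0  ⇒  (a,b)_∞ = -1.
v=3: a=3^2·(≡2), b=3^2·(≡2) mod 3; (2|3)=-1, (2|3)=-1; (−1)^{2·2·1}·(-1)^2·(-1)^2 = +1.
v=2: v_2(a)=2, v_2(b)=6; units ≡ 3, 7 (mod 8); ε·ε+αω+βω = 1·1+2·0+6·1 ≡ 1  ⇒  (a,b)_2 = -1.
v=5: a=5^2·(≡2), b=5^6·(≡1) mod 5; (2|5)=-1, (1|5)=+1; (−1)^{2·6·2}·(-1)^6·(+1)^2 = +1.
(-13, -3289 / ℚ) ramifies at {2, 13, 23, ∞}: a division algebra.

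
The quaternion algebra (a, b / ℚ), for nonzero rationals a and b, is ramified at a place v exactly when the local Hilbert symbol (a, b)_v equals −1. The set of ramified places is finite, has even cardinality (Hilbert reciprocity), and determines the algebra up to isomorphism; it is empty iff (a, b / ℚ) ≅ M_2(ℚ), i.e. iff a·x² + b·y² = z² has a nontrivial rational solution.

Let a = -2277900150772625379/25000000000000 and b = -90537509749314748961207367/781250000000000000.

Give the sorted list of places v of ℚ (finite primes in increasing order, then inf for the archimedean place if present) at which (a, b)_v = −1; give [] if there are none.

(a, b) ≡ (-51051, -286) mod (ℚ^×)²; places V = {2, 3, 5, 7, 11, 13, 17, ∞}.
(a,b)_2: α=-12, β=-13; u≡5, v≡1 (mod 8); ε(u)ε(v)=0·0, αω(v)=-12·0, βω(u)=-13·1; sum ≡ 1  ⇒  -1.
(a,b)_7: α=5, u≡1; β=8, v≡1 (mod 7); (1|7)=+1, (1|7)=+1; sign (−1)^0·+1^8·+1^5 = +1.
(a,b)_∞: sgn(-51051)=−, sgn(-286)=−, so -1.
(a,b)_11: α=3, u≡5; β=5, v≡8 (mod 11); (5|11)=+1, (8|11)=-1; sign (−1)^1·+1^5·-1^3 = +1.
(a,b)_3: α=13, u≡2; β=12, v≡2 (mod 3); (2|3)=-1, (2|3)=-1; sign (−1)^0·-1^12·-1^13 = -1.
(a,b)_17: α=3, u≡11; β=4, v≡3 (mod 17); (11|17)=-1, (3|17)=-1; sign (−1)^0·-1^4·-1^3 = -1.
(a,b)_13: α=1, u≡4; β=3, v≡3 (mod 13); (4|13)=+1, (3|13)=+1; sign (−1)^0·+1^3·+1^1 = +1.
(a,b)_5: α=-14, u≡1; β=-20, v≡4 (mod 5); (1|5)=+1, (4|5)=+1; sign (−1)^0·+1^-20·+1^-14 = +1.
Ram(-51051, -286) = {2, 3, 17, ∞}; no ℚ_2-point on the conic.

[2, 3, 17, inf]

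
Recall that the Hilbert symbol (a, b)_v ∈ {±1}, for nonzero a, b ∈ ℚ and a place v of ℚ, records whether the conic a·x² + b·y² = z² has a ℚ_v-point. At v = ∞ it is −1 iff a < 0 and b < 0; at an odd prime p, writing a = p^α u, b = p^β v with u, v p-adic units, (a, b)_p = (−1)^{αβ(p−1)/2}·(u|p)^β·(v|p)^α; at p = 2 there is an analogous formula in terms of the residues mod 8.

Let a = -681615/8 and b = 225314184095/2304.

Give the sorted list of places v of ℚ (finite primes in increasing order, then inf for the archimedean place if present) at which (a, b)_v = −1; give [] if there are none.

(a, b) ≡ (-1870, 455) mod (ℚ^×)²; places V = {2, 3, 5, 7, 11, 13, 17, ∞}.
(a,b)_17: α=1, u≡1; β=4, v≡15 (mod 17); (1|17)=+1, (15|17)=+1; sign (−1)^0·+1^4·+1^1 = +1.
(a,b)_∞: sgn(-1870)=−, sgn(455)=+, so +1.
(a,b)_7: α=0, u≡3; β=3, v≡2 (mod 7); (3|7)=-1, (2|7)=+1; sign (−1)^0·-1^3·+1^0 = -1.
(a,b)_11: α=1, u≡8; β=2, v≡3 (mod 11); (8|11)=-1, (3|11)=+1; sign (−1)^0·-1^2·+1^1 = +1.
(a,b)_3: α=6, u≡2; β=-2, v≡2 (mod 3); (2|3)=-1, (2|3)=-1; sign (−1)^0·-1^-2·-1^6 = +1.
(a,b)_2: α=-3, β=-8; u≡1, v≡7 (mod 8); ε(u)ε(v)=0·1, αω(v)=-3·0, βω(u)=-8·0; sum ≡ 0  ⇒  +1.
(a,b)_13: α=0, u≡5; β=1, v≡1 (mod 13); (5|13)=-1, (1|13)=+1; sign (−1)^0·-1^1·+1^0 = -1.
(a,b)_5: α=1, u≡4; β=1, v≡1 (mod 5); (4|5)=+1, (1|5)=+1; sign (−1)^0·+1^1·+1^1 = +1.
|Ram(-1870, 455)| = 2, even; anisotropic at {7, 13}.

[7, 13]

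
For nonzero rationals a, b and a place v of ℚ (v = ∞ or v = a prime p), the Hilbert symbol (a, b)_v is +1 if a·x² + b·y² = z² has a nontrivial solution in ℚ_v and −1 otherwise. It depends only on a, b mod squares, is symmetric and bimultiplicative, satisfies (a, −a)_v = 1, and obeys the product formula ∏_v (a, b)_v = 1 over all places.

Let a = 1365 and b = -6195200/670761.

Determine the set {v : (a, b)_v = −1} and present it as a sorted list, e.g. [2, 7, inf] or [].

[2, 5, 7, 13]

Mod squares: a ≡ 1365, b ≡ -2. Check v ∈ {∞, 2, 3, 5, 7, 11, 13}.
v=13: a=13^1·(≡1), b=13^-2·(≡7) mod 13; (1|13)=+1, (7|13)=-1; (−1)^{1·-2·6}·(+1)^-2·(-1)^1 = -1.
v=∞: 1365 > 0 and -2 < 0  ⇒  (a,b)_∞ = +1.
v=7: a=7^1·(≡6), b=7^-2·(≡6) mod 7; (6|7)=-1, (6|7)=-1; (−1)^{1·-2·3}·(-1)^-2·(-1)^1 = -1.
v=11: a=11^0·(≡1), b=11^2·(≡9) mod 11; (1|11)=+1, (9|11)=+1; (−1)^{0·2·5}·(+1)^2·(+1)^0 = +1.
v=2: v_2(a)=0, v_2(b)=11; units ≡ 5, 7 (mod 8); ε·ε+αω+βω = 0·1+0·0+11·1 ≡ 1  ⇒  (a,b)_2 = -1.
v=5: a=5^1·(≡3), b=5^2·(≡2) mod 5; (3|5)=-1, (2|5)=-1; (−1)^{1·2·2}·(-1)^2·(-1)^1 = -1.
v=3: a=3^1·(≡2), b=3^-4·(≡1) mod 3; (2|3)=-1, (1|3)=+1; (−1)^{1·-4·1}·(-1)^-4·(+1)^1 = +1.
(1365, -2 / ℚ) ramifies at {2, 5, 7, 13}: a division algebra.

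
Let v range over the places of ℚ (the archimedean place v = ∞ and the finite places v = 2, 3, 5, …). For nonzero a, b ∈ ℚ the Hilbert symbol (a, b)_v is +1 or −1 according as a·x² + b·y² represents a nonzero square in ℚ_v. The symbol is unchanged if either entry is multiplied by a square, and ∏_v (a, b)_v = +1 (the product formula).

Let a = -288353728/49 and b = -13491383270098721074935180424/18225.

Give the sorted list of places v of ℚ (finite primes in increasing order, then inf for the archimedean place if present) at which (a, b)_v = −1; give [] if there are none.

Mod squares: a ≡ -4505527, b ≡ -167314. Check v ∈ {∞, 2, 3, 5, 7, 13, 17, 19, 29, 37}.
v=2: v_2(a)=6, v_2(b)=3; units ≡ 1, 7 (mod 8); ε·ε+αω+βω = 0·1+6·0+3·0 ≡ 0  ⇒  (a,b)_2 = +1.
v=19: a=19^1·(≡9), b=19^3·(≡2) mod 19; (9|19)=+1, (2|19)=-1; (−1)^{1·3·9}·(+1)^3·(-1)^1 = +1.
v=7: a=7^-2·(≡2), b=7^5·(≡6) mod 7; (2|7)=+1, (6|7)=-1; (−1)^{-2·5·3}·(+1)^5·(-1)^-2 = +1.
v=3: a=3^0·(≡2), b=3^-6·(≡2) mod 3; (2|3)=-1, (2|3)=-1; (−1)^{0·-6·1}·(-1)^-6·(-1)^0 = +1.
v=29: a=29^1·(≡26), b=29^6·(≡23) mod 29; (26|29)=-1, (23|29)=+1; (−1)^{1·6·14}·(-1)^6·(+1)^1 = +1.
v=5: a=5^0·(≡3), b=5^-2·(≡4) mod 5; (3|5)=-1, (4|5)=+1; (−1)^{0·-2·2}·(-1)^-2·(+1)^0 = +1.
v=17: a=17^1·(≡15), b=17^1·(≡13) mod 17; (15|17)=+1, (13|17)=+1; (−1)^{1·1·8}·(+1)^1·(+1)^1 = +1.
v=37: a=37^1·(≡28), b=37^3·(≡31) mod 37; (28|37)=+1, (31|37)=-1; (−1)^{1·3·18}·(+1)^3·(-1)^1 = -1.
v=13: a=13^1·(≡9), b=13^4·(≡1) mod 13; (9|13)=+1, (1|13)=+1; (−1)^{1·4·6}·(+1)^4·(+1)^1 = +1.
v=∞: -4505527 < 0 and -167314 < 0  ⇒  (a,b)_∞ = -1.
|Ram(-4505527, -167314)| = 2, even; anisotropic at {37, ∞}.

[37, inf]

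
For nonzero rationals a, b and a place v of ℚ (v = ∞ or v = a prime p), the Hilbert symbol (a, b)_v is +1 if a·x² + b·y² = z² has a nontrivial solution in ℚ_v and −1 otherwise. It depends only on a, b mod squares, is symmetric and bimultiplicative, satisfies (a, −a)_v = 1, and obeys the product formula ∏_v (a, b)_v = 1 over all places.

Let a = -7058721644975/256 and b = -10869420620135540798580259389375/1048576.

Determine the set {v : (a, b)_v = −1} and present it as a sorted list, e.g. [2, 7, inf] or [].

[43, inf]

Mod squares: a ≡ -3116399, b ≡ -14663. Check v ∈ {∞, 2, 3, 5, 7, 11, 13, 19, 31, 37, 43}.
v=3: a=3^0·(≡1), b=3^6·(≡1) mod 3; (1|3)=+1, (1|3)=+1; (−1)^{0·6·1}·(+1)^6·(+1)^0 = +1.
v=13: a=13^1·(≡10), b=13^2·(≡12) mod 13; (10|13)=+1, (12|13)=+1; (−1)^{1·2·6}·(+1)^2·(+1)^1 = +1.
v=∞: -3116399 < 0 and -14663 < 0  ⇒  (a,b)_∞ = -1.
v=19: a=19^1·(≡17), b=19^2·(≡9) mod 19; (17|19)=+1, (9|19)=+1; (−1)^{1·2·9}·(+1)^2·(+1)^1 = +1.
v=31: a=31^1·(≡5), b=31^3·(≡13) mod 31; (5|31)=+1, (13|31)=-1; (−1)^{1·3·15}·(+1)^3·(-1)^1 = +1.
v=37: a=37^1·(≡17), b=37^2·(≡27) mod 37; (17|37)=-1, (27|37)=+1; (−1)^{1·2·18}·(-1)^2·(+1)^1 = +1.
v=5: a=5^2·(≡1), b=5^4·(≡2) mod 5; (1|5)=+1, (2|5)=-1; (−1)^{2·4·2}·(+1)^4·(-1)^2 = +1.
v=2: v_2(a)=-8, v_2(b)=-20; units ≡ 1, 1 (mod 8); ε·ε+αω+βω = 0·0+-8·0+-20·0 ≡ 0  ⇒  (a,b)_2 = +1.
v=11: a=11^1·(≡2), b=11^3·(≡3) mod 11; (2|11)=-1, (3|11)=+1; (−1)^{1·3·5}·(-1)^3·(+1)^1 = +1.
v=43: a=43^2·(≡28), b=43^5·(≡37) mod 43; (28|43)=-1, (37|43)=-1; (−1)^{2·5·21}·(-1)^5·(-1)^2 = -1.
v=7: a=7^2·(≡1), b=7^2·(≡1) mod 7; (1|7)=+1, (1|7)=+1; (−1)^{2·2·3}·(+1)^2·(+1)^2 = +1.
|Ram(-3116399, -14663)| = 2, even; anisotropic at {43, ∞}.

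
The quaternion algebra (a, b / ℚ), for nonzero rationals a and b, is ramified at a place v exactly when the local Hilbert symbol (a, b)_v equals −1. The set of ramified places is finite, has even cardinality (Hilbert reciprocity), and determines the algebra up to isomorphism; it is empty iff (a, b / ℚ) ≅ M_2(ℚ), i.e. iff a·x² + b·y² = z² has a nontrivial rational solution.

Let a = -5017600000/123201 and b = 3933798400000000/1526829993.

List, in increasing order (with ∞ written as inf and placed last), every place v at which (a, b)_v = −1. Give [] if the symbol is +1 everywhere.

[5, 17]

(a, b) ≡ (-10, 17) mod (ℚ^×)²; places V = {2, 3, 5, 7, 13, 17, ∞}.
(a,b)_∞: sgn(-10)=−, sgn(17)=+, so +1.
(a,b)_5: α=5, u≡3; β=8, v≡3 (mod 5); (3|5)=-1, (3|5)=-1; sign (−1)^0·-1^8·-1^5 = -1.
(a,b)_3: α=-6, u≡2; β=-12, v≡2 (mod 3); (2|3)=-1, (2|3)=-1; sign (−1)^0·-1^-12·-1^-6 = +1.
(a,b)_13: α=-2, u≡3; β=-2, v≡3 (mod 13); (3|13)=+1, (3|13)=+1; sign (−1)^0·+1^-2·+1^-2 = +1.
(a,b)_17: α=0, u≡7; β=-1, v≡13 (mod 17); (7|17)=-1, (13|17)=+1; sign (−1)^0·-1^-1·+1^0 = -1.
(a,b)_2: α=15, β=22; u≡3, v≡1 (mod 8); ε(u)ε(v)=1·0, αω(v)=15·0, βω(u)=22·1; sum ≡ 0  ⇒  +1.
(a,b)_7: α=2, u≡4; β=4, v≡5 (mod 7); (4|7)=+1, (5|7)=-1; sign (−1)^0·+1^4·-1^2 = +1.
(-10, 17 / ℚ) ramifies at {5, 17}: a division algebra.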